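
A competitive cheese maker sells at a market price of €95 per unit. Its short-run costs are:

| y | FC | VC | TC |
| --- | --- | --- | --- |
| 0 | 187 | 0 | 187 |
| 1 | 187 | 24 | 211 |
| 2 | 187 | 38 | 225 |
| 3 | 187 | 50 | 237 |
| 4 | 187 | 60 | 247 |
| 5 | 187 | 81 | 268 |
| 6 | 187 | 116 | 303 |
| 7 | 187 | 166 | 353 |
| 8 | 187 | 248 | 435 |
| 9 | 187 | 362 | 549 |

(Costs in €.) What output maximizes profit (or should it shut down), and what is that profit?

Profit at each row (π = 95y − TC): y=0: -187; y=1: -116; y=2: -35; y=3: 48; y=4: 133; y=5: 207; y=6: 267; y=7: 312; y=8: 325; y=9: 306.
Profit is maximized at y = 8. AVC there is 248/8 = €31 ≤ P, so producing beats shutting down (which would give -€187).

y = 8; profit = €325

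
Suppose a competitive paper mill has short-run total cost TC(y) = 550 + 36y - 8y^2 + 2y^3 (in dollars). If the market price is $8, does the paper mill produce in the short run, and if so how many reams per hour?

Shut down

Strip out fixed cost: VC = 36y - 8y^2 + 2y^3. Then AVC = 36 - 8y + 2y^2 and MC = 36 - 16y + 6y^2.
AVC hits its minimum where MC = AVC, at y = 2, giving min AVC = 36 - 8·2 + 2·2^2 = $28.
With P < min AVC ($8 < $28), every unit sold adds to the loss.
Shutting down limits the loss to fixed cost, $550.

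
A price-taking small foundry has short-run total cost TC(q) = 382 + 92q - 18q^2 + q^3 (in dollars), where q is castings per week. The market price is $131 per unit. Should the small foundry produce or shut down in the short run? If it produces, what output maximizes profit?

Variable cost is VC = 92q - 18q^2 + q^3, so AVC = VC/q = 92 - 18q + q^2 and MC = dTC/dq = 92 - 36q + 3q^2.
AVC is minimized where dAVC/dq = -18 + 2q = 0, at q = 9; min AVC = 92 - 18·9 + 9^2 = $11.
Because $131 ≥ $11, revenue can cover variable cost; the firm operates.
Solving P = MC: -39 - 36q + 3q^2 = 0 ⇒ q = -1 or 13. On the upward-sloping branch, q* = 13.
Check: AVC at q = 13 is $27 ≤ P, so revenue covers variable cost.
Profit = P·q − TC = 131·13 − 733 = $970.

Produce at q = 13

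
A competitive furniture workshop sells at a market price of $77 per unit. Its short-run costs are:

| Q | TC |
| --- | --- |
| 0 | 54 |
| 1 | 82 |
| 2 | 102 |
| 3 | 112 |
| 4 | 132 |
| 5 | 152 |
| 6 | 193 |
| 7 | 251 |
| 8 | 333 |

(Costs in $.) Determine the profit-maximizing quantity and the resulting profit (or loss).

Profit at each row (π = 77Q − TC): Q=0: -54; Q=1: -5; Q=2: 52; Q=3: 119; Q=4: 176; Q=5: 233; Q=6: 269; Q=7: 288; Q=8: 283.
Profit is maximized at Q = 7. AVC there is 197/7 = $28.14 ≤ P, so producing beats shutting down (which would give -$54).

Q = 7; profit = $288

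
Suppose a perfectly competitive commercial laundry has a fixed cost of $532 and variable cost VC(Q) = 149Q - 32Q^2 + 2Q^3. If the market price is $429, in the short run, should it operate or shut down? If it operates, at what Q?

Produce at Q = 14

From TC, MC = TC'(Q) = 149 - 64Q + 6Q^2 and AVC = VC/Q = 149 - 32Q + 2Q^2.
AVC is minimized where dAVC/dQ = -32 + 4Q = 0, at Q = 8; min AVC = 149 - 32·8 + 2·8^2 = $21.
Because $429 ≥ $21, revenue can cover variable cost; the firm operates.
Set P = MC: 429 = 149 - 64Q + 6Q^2 → -280 - 64Q + 6Q^2 = 0. The roots are Q = -10/3 and Q = 14; the profit-maximizing output is on the rising part of MC, so Q* = 14.
Check: AVC at Q = 14 is $93 ≤ P, so revenue covers variable cost.
Profit = P·Q − TC = 429·14 − 1834 = $4172.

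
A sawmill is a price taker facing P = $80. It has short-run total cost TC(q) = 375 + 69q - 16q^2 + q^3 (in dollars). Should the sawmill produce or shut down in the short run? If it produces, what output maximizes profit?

Produce at q = 11

From TC, MC = TC'(q) = 69 - 32q + 3q^2 and AVC = VC/q = 69 - 16q + q^2.
AVC hits its minimum where MC = AVC, at q = 8, giving min AVC = 69 - 16·8 + 8^2 = $5.
Because $80 ≥ $5, revenue can cover variable cost; the firm operates.
Set P = MC: 80 = 69 - 32q + 3q^2 → -11 - 32q + 3q^2 = 0. The roots are q = -1/3 and q = 11; the profit-maximizing output is on the rising part of MC, so q* = 11.
Check: AVC at q = 11 is $14 ≤ P, so revenue covers variable cost.
Profit = P·q − TC = 80·11 − 529 = $351.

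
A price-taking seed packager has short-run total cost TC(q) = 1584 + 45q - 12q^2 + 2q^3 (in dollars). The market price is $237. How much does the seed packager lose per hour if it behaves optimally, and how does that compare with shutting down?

AVC = 45 - 12q + 2q^2; min AVC = $27 at q = 3. Since P = $237 ≥ min AVC, the firm produces.
With MC = 45 - 24q + 6q^2, P = MC on the upward-sloping part at q* = 8.
TR = 237·8 = 1896. TC = 1584 + 616 = 2200. Profit = 1896 − 2200 = -$304.
Shutting down would mean losing the fixed cost of $1584, so operating at a loss of $304 is better by $1280.

Profit = -$304 at q = 8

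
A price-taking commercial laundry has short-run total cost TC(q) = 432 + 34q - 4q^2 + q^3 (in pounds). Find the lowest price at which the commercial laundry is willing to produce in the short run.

£30 per unit

The firm shuts down when price falls below the minimum of average variable cost. AVC = VC/q = 34 - 4q + q^2.
At the minimum of AVC, MC = AVC. MC = 34 - 8q + 3q^2; setting MC = AVC gives 2q^2 - 4q = 0, so q = 2. min AVC = 30.
The firm shuts down for any P below £30.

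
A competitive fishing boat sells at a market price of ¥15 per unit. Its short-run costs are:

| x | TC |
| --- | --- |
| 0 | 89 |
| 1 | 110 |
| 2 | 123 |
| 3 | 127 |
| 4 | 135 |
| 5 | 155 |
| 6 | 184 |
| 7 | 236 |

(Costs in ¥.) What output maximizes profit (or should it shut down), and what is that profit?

x = 4; profit = -¥75

Tabulate TR − TC: x=0: -89; x=1: -95; x=2: -93; x=3: -82; x=4: -75; x=5: -80; x=6: -94; x=7: -131.
Profit is maximized at x = 4. AVC there is 46/4 = ¥11.50 ≤ P, so producing beats shutting down (which would give -¥89).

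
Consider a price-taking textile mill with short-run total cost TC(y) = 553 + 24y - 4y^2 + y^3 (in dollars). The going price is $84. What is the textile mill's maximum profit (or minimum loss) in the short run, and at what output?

AVC = 24 - 4y + y^2 has its minimum $20 at y = 2; price $84 clears that bar, so the firm operates.
MC = 24 - 8y + 3y^2. Setting P = MC and taking the root on the rising branch gives y* = 6.
TR = 84·6 = 504. TC = 553 + 216 = 769. Profit = 504 − 769 = -$265.
Shutting down would mean losing the fixed cost of $553, so operating at a loss of $265 is better by $288.

Profit = -$265 at y = 6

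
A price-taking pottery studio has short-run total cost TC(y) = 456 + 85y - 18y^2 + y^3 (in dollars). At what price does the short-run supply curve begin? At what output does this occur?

Short-run supply begins at min AVC. From VC = 85y - 18y^2 + y^3, AVC = 85 - 18y + y^2.
dAVC/dy = -18 + 2y = 0 gives y = 9. min AVC = 85 - 18·9 + 9^2 = 4.
So the shutdown price is $4.

$4 per unit, at y = 9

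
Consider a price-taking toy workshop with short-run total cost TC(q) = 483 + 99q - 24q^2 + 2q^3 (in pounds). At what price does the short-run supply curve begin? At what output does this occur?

The shutdown price is the minimum of AVC. VC = 99q - 24q^2 + 2q^3, so AVC = 99 - 24q + 2q^2.
At the minimum of AVC, MC = AVC. MC = 99 - 48q + 6q^2; setting MC = AVC gives 4q^2 - 24q = 0, so q = 6. min AVC = 27.
So the shutdown price is £27.

£27 per unit, at q = 6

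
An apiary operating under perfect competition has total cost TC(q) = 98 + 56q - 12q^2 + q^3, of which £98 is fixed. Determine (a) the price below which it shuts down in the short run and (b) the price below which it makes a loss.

AVC = 56 - 12q + q^2; minimized at q = 6, giving min AVC = £20. That is the shutdown price.
ATC = 98/q + 56 - 12q + q^2. Setting dATC/dq = −98/q^2 − 12 + 2q = 0 gives q = 7 (since 2·7^3 − 12·7^2 = 98).
min ATC = 98/7 + 56 − 12·7 + 7^2 = £35. That is the break-even price.
For £20 ≤ P < £35 the firm produces at a loss; below £20 it shuts down.

Shutdown price = £20; break-even price = £35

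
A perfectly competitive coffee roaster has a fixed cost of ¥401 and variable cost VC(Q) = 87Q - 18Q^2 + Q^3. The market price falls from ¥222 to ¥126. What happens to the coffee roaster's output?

MC = 87 - 36Q + 3Q^2; the shutdown threshold is min AVC = ¥6 (at Q = 9).
At P = ¥222 ≥ min AVC, set P = MC on the rising branch: Q = 15.
At P = ¥126 ≥ min AVC, set P = MC: Q = 13. The firm stays open but cuts output.

Output falls from 15 to 13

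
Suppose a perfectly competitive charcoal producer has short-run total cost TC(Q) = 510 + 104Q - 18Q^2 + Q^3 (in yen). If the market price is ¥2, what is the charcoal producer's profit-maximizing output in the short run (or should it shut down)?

Shut down

Strip out fixed cost: VC = 104Q - 18Q^2 + Q^3. Then AVC = 104 - 18Q + Q^2 and MC = 104 - 36Q + 3Q^2.
AVC hits its minimum where MC = AVC, at Q = 9, giving min AVC = 104 - 18·9 + 9^2 = ¥23.
With P < min AVC (¥2 < ¥23), every unit sold adds to the loss.
Best response: produce nothing and absorb the ¥510 fixed cost.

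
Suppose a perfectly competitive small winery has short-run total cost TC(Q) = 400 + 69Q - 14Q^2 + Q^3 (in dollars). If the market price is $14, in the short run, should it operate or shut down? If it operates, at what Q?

Shut down

Variable cost is VC = 69Q - 14Q^2 + Q^3, so AVC = VC/Q = 69 - 14Q + Q^2 and MC = dTC/dQ = 69 - 28Q + 3Q^2.
AVC is minimized where dAVC/dQ = -14 + 2Q = 0, at Q = 7; min AVC = 69 - 14·7 + 7^2 = $20.
With P < min AVC ($14 < $20), every unit sold adds to the loss.
Shutting down limits the loss to fixed cost, $400.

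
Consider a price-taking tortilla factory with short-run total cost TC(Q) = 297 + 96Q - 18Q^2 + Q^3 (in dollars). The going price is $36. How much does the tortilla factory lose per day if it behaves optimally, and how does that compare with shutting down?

Profit = -$97 at Q = 10

AVC = 96 - 18Q + Q^2; min AVC = $15 at Q = 9. Since P = $36 ≥ min AVC, the firm produces.
MC = 96 - 36Q + 3Q^2. Setting P = MC and taking the root on the rising branch gives Q* = 10.
TR = 36·10 = 360. TC = 297 + 160 = 457. Profit = 360 − 457 = -$97.
That loss of $97 beats the $297 the firm would lose by shutting down; producing recovers $200 of fixed cost.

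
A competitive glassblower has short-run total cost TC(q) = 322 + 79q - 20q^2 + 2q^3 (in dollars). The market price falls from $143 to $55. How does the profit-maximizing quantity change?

AVC = 79 - 20q + 2q^2, minimized at q = 5 where min AVC = $29. MC = 79 - 40q + 6q^2.
With P = $143 above the shutdown price, P = MC gives q = 8.
At P = $55 ≥ min AVC, set P = MC: q = 6. The firm stays open but cuts output.

Output falls from 8 to 6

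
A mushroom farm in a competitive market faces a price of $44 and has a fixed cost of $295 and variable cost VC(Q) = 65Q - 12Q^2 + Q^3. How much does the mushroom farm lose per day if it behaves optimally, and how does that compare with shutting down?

AVC = 65 - 12Q + Q^2; min AVC = $29 at Q = 6. Since P = $44 ≥ min AVC, the firm produces.
MC = 65 - 24Q + 3Q^2. Setting P = MC and taking the root on the rising branch gives Q* = 7.
TR = 44·7 = 308. TC = 295 + 210 = 505. Profit = 308 − 505 = -$197.
By producing, the firm covers all variable cost plus $98 of fixed cost; shutting down would lose the full $295.

Profit = -$197 at Q = 7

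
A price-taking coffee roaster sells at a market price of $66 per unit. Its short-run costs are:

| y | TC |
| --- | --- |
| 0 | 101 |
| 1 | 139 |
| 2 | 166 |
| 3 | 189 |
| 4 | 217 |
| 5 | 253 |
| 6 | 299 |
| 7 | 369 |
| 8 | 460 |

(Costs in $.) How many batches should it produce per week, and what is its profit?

Tabulate TR − TC: y=0: -101; y=1: -73; y=2: -34; y=3: 9; y=4: 47; y=5: 77; y=6: 97; y=7: 93; y=8: 68.
Profit is maximized at y = 6. AVC there is 198/6 = $33 ≤ P, so producing beats shutting down (which would give -$101).

y = 6; profit = $97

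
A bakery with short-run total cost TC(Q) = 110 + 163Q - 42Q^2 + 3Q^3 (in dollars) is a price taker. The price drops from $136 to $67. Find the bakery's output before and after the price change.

Output falls from 9 to 8

AVC = 163 - 42Q + 3Q^2, minimized at Q = 7 where min AVC = $16. MC = 163 - 84Q + 9Q^2.
At P = $136 ≥ min AVC, set P = MC on the rising branch: Q = 9.
At P = $67 ≥ min AVC, set P = MC: Q = 8. The firm stays open but cuts output.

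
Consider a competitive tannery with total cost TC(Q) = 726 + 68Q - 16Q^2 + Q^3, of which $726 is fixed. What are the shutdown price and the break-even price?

AVC = 68 - 16Q + Q^2; minimized at Q = 8, giving min AVC = $4. That is the shutdown price.
ATC = 726/Q + 68 - 16Q + Q^2. Setting dATC/dQ = −726/Q^2 − 16 + 2Q = 0 gives Q = 11 (since 2·11^3 − 16·11^2 = 726).
min ATC = 726/11 + 68 − 16·11 + 11^2 = $79. That is the break-even price.
For $4 ≤ P < $79 the firm produces at a loss; below $4 it shuts down.

Shutdown price = $4; break-even price = $79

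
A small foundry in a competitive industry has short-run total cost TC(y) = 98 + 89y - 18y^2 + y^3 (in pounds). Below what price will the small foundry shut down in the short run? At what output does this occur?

£8 per unit, at y = 9

The firm shuts down when price falls below the minimum of average variable cost. AVC = VC/y = 89 - 18y + y^2.
At the minimum of AVC, MC = AVC. MC = 89 - 36y + 3y^2; setting MC = AVC gives 2y^2 - 18y = 0, so y = 9. min AVC = 8.
The firm shuts down for any P below £8.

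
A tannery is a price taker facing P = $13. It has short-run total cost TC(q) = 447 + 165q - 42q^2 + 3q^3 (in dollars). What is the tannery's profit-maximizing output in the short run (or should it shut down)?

Strip out fixed cost: VC = 165q - 42q^2 + 3q^3. Then AVC = 165 - 42q + 3q^2 and MC = 165 - 84q + 9q^2.
The AVC parabola has its vertex at q = 42/6 = 7, where AVC = 165 - 42·7 + 3·7^2 = $18.
With P < min AVC ($13 < $18), every unit sold adds to the loss.
Shutting down limits the loss to fixed cost, $447.

Shut down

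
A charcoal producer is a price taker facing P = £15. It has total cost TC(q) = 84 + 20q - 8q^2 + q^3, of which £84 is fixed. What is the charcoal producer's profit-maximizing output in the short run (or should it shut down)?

Strip out fixed cost: VC = 20q - 8q^2 + q^3. Then AVC = 20 - 8q + q^2 and MC = 20 - 16q + 3q^2.
AVC is minimized where dAVC/dq = -8 + 2q = 0, at q = 4; min AVC = 20 - 8·4 + 4^2 = £4.
P = £15 exceeds min AVC = £4, so the firm stays open.
P = MC gives 5 - 16q + 3q^2 = 0, with roots 1/3 and 5. Take the larger (rising MC): q* = 5.
Check: AVC at q = 5 is £5 ≤ P, so revenue covers variable cost.
Profit = P·q − TC = 15·5 − 109 = -£34, a loss, but smaller than the £84 fixed cost the firm would lose by shutting down.

Produce at q = 5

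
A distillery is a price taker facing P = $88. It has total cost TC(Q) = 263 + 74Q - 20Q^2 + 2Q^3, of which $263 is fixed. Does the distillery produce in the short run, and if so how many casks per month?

From TC, MC = TC'(Q) = 74 - 40Q + 6Q^2 and AVC = VC/Q = 74 - 20Q + 2Q^2.
AVC hits its minimum where MC = AVC, at Q = 5, giving min AVC = 74 - 20·5 + 2·5^2 = $24.
Because $88 ≥ $24, revenue can cover variable cost; the firm operates.
Solving P = MC: -14 - 40Q + 6Q^2 = 0 ⇒ Q = -1/3 or 7. On the upward-sloping branch, Q* = 7.
Check: AVC at Q = 7 is $32 ≤ P, so revenue covers variable cost.
Profit = P·Q − TC = 88·7 − 487 = $129.

Produce at Q = 7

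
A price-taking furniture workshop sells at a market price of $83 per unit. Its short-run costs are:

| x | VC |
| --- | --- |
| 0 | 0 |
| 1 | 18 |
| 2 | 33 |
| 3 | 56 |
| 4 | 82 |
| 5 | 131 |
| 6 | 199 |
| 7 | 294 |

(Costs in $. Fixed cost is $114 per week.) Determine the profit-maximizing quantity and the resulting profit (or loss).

x = 6; profit = $185

Tabulate TR − TC: x=0: -114; x=1: -49; x=2: 19; x=3: 79; x=4: 136; x=5: 170; x=6: 185; x=7: 173.
Profit is maximized at x = 6. AVC there is 199/6 = $33.17 ≤ P, so producing beats shutting down (which would give -$114).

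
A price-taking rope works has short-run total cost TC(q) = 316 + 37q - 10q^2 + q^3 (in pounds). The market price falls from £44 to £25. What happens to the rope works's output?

Output falls from 7 to 6

MC = 37 - 20q + 3q^2; the shutdown threshold is min AVC = £12 (at q = 5).
With P = £44 above the shutdown price, P = MC gives q = 7.
At P = £25 ≥ min AVC, set P = MC: q = 6. The firm stays open but cuts output.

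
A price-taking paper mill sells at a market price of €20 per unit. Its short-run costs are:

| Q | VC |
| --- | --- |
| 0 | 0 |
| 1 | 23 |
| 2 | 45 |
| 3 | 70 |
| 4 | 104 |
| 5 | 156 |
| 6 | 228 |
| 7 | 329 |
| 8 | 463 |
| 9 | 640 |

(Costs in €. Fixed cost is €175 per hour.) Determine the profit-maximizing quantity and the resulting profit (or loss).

Q = 0 (shut down); profit = -€175

Compute π = P·Q − TC at each output: Q=0: -175; Q=1: -178; Q=2: -180; Q=3: -185; Q=4: -199; Q=5: -231; Q=6: -283; Q=7: -364; Q=8: -478; Q=9: -635.
Profit is highest at Q = 0. Equivalently, the lowest AVC in the table is 45/2 ≈ €22.50 at Q = 2, and P = €20 falls below it — price never covers variable cost, so the firm shuts down and loses only its fixed cost.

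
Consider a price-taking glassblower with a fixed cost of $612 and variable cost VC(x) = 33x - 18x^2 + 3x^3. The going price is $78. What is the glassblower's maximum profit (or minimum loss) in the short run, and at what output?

Profit = -$312 at x = 5

AVC = 33 - 18x + 3x^2; min AVC = $6 at x = 3. Since P = $78 ≥ min AVC, the firm produces.
MC = 33 - 36x + 9x^2. Setting P = MC and taking the root on the rising branch gives x* = 5.
TR = 78·5 = 390. TC = 612 + 90 = 702. Profit = 390 − 702 = -$312.
Shutting down would mean losing the fixed cost of $612, so operating at a loss of $312 is better by $300.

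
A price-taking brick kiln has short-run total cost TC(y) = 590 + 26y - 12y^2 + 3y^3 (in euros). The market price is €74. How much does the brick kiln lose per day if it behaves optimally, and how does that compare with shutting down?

AVC = 26 - 12y + 3y^2; min AVC = €14 at y = 2. Since P = €74 ≥ min AVC, the firm produces.
With MC = 26 - 24y + 9y^2, P = MC on the upward-sloping part at y* = 4.
TR = 74·4 = 296. TC = 590 + 104 = 694. Profit = 296 − 694 = -€398.
By producing, the firm covers all variable cost plus €192 of fixed cost; shutting down would lose the full €590.

Profit = -€398 at y = 4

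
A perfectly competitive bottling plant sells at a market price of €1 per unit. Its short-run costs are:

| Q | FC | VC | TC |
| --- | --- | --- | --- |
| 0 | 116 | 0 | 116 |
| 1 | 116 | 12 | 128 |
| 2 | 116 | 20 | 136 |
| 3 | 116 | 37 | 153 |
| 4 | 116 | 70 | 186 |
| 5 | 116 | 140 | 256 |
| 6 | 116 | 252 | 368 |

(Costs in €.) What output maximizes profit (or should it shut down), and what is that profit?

Compute π = P·Q − TC at each output: Q=0: -116; Q=1: -127; Q=2: -134; Q=3: -150; Q=4: -182; Q=5: -251; Q=6: -362.
Profit is highest at Q = 0. Equivalently, the lowest AVC in the table is 20/2 ≈ €10 at Q = 2, and P = €1 falls below it — price never covers variable cost, so the firm shuts down and loses only its fixed cost.

Q = 0 (shut down); profit = -€116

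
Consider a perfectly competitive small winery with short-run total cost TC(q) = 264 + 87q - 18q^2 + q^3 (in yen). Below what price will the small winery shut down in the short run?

¥6 per unit

Short-run supply begins at min AVC. From VC = 87q - 18q^2 + q^3, AVC = 87 - 18q + q^2.
At the minimum of AVC, MC = AVC. MC = 87 - 36q + 3q^2; setting MC = AVC gives 2q^2 - 18q = 0, so q = 9. min AVC = 6.
For P < ¥6 the firm produces nothing.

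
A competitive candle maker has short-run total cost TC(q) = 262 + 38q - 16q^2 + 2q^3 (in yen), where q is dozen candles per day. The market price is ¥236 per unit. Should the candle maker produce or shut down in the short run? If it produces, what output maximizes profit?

From TC, MC = TC'(q) = 38 - 32q + 6q^2 and AVC = VC/q = 38 - 16q + 2q^2.
AVC hits its minimum where MC = AVC, at q = 4, giving min AVC = 38 - 16·4 + 2·4^2 = ¥6.
P = ¥236 exceeds min AVC = ¥6, so the firm stays open.
Set P = MC: 236 = 38 - 32q + 6q^2 → -198 - 32q + 6q^2 = 0. The roots are q = -11/3 and q = 9; the profit-maximizing output is on the rising part of MC, so q* = 9.
Check: AVC at q = 9 is ¥56 ≤ P, so revenue covers variable cost.
Profit = P·q − TC = 236·9 − 766 = ¥1358.

Produce at q = 9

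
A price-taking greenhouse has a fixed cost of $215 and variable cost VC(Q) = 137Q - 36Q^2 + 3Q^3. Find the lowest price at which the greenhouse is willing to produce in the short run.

$29 per unit

Short-run supply begins at min AVC. From VC = 137Q - 36Q^2 + 3Q^3, AVC = 137 - 36Q + 3Q^2.
At the minimum of AVC, MC = AVC. MC = 137 - 72Q + 9Q^2; setting MC = AVC gives 6Q^2 - 36Q = 0, so Q = 6. min AVC = 29.
The firm shuts down for any P below $29.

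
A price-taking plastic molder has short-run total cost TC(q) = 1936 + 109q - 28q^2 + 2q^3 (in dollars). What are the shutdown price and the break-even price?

Shutdown price = $11; break-even price = $219

Shutdown price = min AVC. AVC = 109 - 28q + 2q^2, with vertex at q = 7 and minimum $11.
ATC = 1936/q + 109 - 28q + 2q^2. Setting dATC/dq = −1936/q^2 − 28 + 4q = 0 gives q = 11 (since 4·11^3 − 28·11^2 = 1936).
min ATC = 1936/11 + 109 − 28·11 + 2·11^2 = $219. That is the break-even price.
Between these two prices the firm operates at a loss; above $219 it earns a profit.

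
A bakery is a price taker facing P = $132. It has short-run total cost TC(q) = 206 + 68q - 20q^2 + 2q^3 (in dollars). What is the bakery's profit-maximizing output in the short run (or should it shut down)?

Strip out fixed cost: VC = 68q - 20q^2 + 2q^3. Then AVC = 68 - 20q + 2q^2 and MC = 68 - 40q + 6q^2.
AVC hits its minimum where MC = AVC, at q = 5, giving min AVC = 68 - 20·5 + 2·5^2 = $18.
P = $132 exceeds min AVC = $18, so the firm stays open.
Set P = MC: 132 = 68 - 40q + 6q^2 → -64 - 40q + 6q^2 = 0. The roots are q = -4/3 and q = 8; the profit-maximizing output is on the rising part of MC, so q* = 8.
Check: AVC at q = 8 is $36 ≤ P, so revenue covers variable cost.
Profit = P·q − TC = 132·8 − 494 = $562.

Produce at q = 8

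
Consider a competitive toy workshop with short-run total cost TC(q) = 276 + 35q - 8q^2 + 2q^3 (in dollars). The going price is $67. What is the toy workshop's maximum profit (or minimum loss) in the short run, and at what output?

Profit = -$148 at q = 4

AVC = 35 - 8q + 2q^2; min AVC = $27 at q = 2. Since P = $67 ≥ min AVC, the firm produces.
With MC = 35 - 16q + 6q^2, P = MC on the upward-sloping part at q* = 4.
TR = 67·4 = 268. TC = 276 + 140 = 416. Profit = 268 − 416 = -$148.
Shutting down would mean losing the fixed cost of $276, so operating at a loss of $148 is better by $128.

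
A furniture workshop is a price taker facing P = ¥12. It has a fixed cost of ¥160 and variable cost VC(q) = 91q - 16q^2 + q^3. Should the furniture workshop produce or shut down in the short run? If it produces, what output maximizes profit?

Strip out fixed cost: VC = 91q - 16q^2 + q^3. Then AVC = 91 - 16q + q^2 and MC = 91 - 32q + 3q^2.
AVC hits its minimum where MC = AVC, at q = 8, giving min AVC = 91 - 16·8 + 8^2 = ¥27.
Since P = ¥12 < min AVC = ¥27, price fails to cover variable cost at any output.
Best response: produce nothing and absorb the ¥160 fixed cost.

Shut down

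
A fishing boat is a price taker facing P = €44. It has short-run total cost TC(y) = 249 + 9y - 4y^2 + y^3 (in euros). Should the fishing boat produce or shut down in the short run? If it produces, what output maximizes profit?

Strip out fixed cost: VC = 9y - 4y^2 + y^3. Then AVC = 9 - 4y + y^2 and MC = 9 - 8y + 3y^2.
AVC hits its minimum where MC = AVC, at y = 2, giving min AVC = 9 - 4·2 + 2^2 = €5.
Because €44 ≥ €5, revenue can cover variable cost; the firm operates.
Solving P = MC: -35 - 8y + 3y^2 = 0 ⇒ y = -7/3 or 5. On the upward-sloping branch, y* = 5.
Check: AVC at y = 5 is €14 ≤ P, so revenue covers variable cost.
Profit = P·y − TC = 44·5 − 319 = -€99, a loss, but smaller than the €249 fixed cost the firm would lose by shutting down.

Produce at y = 5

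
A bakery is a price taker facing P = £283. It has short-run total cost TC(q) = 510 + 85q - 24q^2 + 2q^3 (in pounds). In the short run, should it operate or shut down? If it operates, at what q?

Produce at q = 11

Strip out fixed cost: VC = 85q - 24q^2 + 2q^3. Then AVC = 85 - 24q + 2q^2 and MC = 85 - 48q + 6q^2.
AVC is minimized where dAVC/dq = -24 + 4q = 0, at q = 6; min AVC = 85 - 24·6 + 2·6^2 = £13.
P = £283 exceeds min AVC = £13, so the firm stays open.
Solving P = MC: -198 - 48q + 6q^2 = 0 ⇒ q = -3 or 11. On the upward-sloping branch, q* = 11.
Check: AVC at q = 11 is £63 ≤ P, so revenue covers variable cost.
Profit = P·q − TC = 283·11 − 1203 = £1910.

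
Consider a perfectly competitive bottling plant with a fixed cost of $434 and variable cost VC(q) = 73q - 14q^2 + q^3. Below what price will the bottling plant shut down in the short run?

The shutdown price is the minimum of AVC. VC = 73q - 14q^2 + q^3, so AVC = 73 - 14q + q^2.
At the minimum of AVC, MC = AVC. MC = 73 - 28q + 3q^2; setting MC = AVC gives 2q^2 - 14q = 0, so q = 7. min AVC = 24.
So the shutdown price is $24.

$24 per unit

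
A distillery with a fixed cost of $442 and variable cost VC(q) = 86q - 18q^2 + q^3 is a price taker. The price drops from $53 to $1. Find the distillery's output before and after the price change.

AVC = 86 - 18q + q^2, minimized at q = 9 where min AVC = $5. MC = 86 - 36q + 3q^2.
At P = $53 ≥ min AVC, set P = MC on the rising branch: q = 11.
At P = $1 < min AVC = $5, price no longer covers variable cost at any output, so the firm shuts down: q = 0.

Output falls from 11 to 0 (the firm shuts down)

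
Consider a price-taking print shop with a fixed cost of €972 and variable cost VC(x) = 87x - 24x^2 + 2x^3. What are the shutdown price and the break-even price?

Shutdown price = €15; break-even price = €141

Shutdown price = min AVC. AVC = 87 - 24x + 2x^2, with vertex at x = 6 and minimum €15.
ATC = 972/x + 87 - 24x + 2x^2. Setting dATC/dx = −972/x^2 − 24 + 4x = 0 gives x = 9 (since 4·9^3 − 24·9^2 = 972).
min ATC = 972/9 + 87 − 24·9 + 2·9^2 = €141. That is the break-even price.
For €15 ≤ P < €141 the firm produces at a loss; below €15 it shuts down.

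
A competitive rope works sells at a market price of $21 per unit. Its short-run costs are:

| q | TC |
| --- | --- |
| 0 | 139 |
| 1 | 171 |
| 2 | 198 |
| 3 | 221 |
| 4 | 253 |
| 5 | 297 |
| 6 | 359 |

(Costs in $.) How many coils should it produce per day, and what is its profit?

Profit at each row (π = 21q − TC): q=0: -139; q=1: -150; q=2: -156; q=3: -158; q=4: -169; q=5: -192; q=6: -233.
Profit is highest at q = 0. Equivalently, the lowest AVC in the table is 82/3 ≈ $27.33 at q = 3, and P = $21 falls below it — price never covers variable cost, so the firm shuts down and loses only its fixed cost.

q = 0 (shut down); profit = -$139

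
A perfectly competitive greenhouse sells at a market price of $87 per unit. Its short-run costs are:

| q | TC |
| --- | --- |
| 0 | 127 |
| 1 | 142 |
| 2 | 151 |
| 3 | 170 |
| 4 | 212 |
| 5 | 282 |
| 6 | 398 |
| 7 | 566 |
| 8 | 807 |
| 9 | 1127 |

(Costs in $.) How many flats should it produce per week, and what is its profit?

Profit at each row (π = 87q − TC): q=0: -127; q=1: -55; q=2: 23; q=3: 91; q=4: 136; q=5: 153; q=6: 124; q=7: 43; q=8: -111; q=9: -344.
Profit is maximized at q = 5. AVC there is 155/5 = $31 ≤ P, so producing beats shutting down (which would give -$127).

q = 5; profit = $153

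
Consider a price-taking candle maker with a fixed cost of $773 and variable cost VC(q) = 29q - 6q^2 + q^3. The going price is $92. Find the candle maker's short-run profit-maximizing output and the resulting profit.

Profit = -$381 at q = 7

AVC = 29 - 6q + q^2; min AVC = $20 at q = 3. Since P = $92 ≥ min AVC, the firm produces.
With MC = 29 - 12q + 3q^2, P = MC on the upward-sloping part at q* = 7.
TR = 92·7 = 644. TC = 773 + 252 = 1025. Profit = 644 − 1025 = -$381.
Shutting down would mean losing the fixed cost of $773, so operating at a loss of $381 is better by $392.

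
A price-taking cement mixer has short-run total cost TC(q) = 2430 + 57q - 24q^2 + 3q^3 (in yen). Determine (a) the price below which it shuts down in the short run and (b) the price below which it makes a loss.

Shutdown price = ¥9; break-even price = ¥354

Shutdown price = min AVC. AVC = 57 - 24q + 3q^2, with vertex at q = 4 and minimum ¥9.
ATC = 2430/q + 57 - 24q + 3q^2. Setting dATC/dq = −2430/q^2 − 24 + 6q = 0 gives q = 9 (since 6·9^3 − 24·9^2 = 2430).
min ATC = 2430/9 + 57 − 24·9 + 3·9^2 = ¥354. That is the break-even price.
For ¥9 ≤ P < ¥354 the firm produces at a loss; below ¥9 it shuts down.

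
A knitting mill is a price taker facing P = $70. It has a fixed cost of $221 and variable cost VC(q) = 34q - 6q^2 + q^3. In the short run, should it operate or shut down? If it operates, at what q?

Strip out fixed cost: VC = 34q - 6q^2 + q^3. Then AVC = 34 - 6q + q^2 and MC = 34 - 12q + 3q^2.
AVC is minimized where dAVC/dq = -6 + 2q = 0, at q = 3; min AVC = 34 - 6·3 + 3^2 = $25.
P = $70 exceeds min AVC = $25, so the firm stays open.
Solving P = MC: -36 - 12q + 3q^2 = 0 ⇒ q = -2 or 6. On the upward-sloping branch, q* = 6.
Check: AVC at q = 6 is $34 ≤ P, so revenue covers variable cost.
Profit = P·q − TC = 70·6 − 425 = -$5, a loss, but smaller than the $221 fixed cost the firm would lose by shutting down.

Produce at q = 6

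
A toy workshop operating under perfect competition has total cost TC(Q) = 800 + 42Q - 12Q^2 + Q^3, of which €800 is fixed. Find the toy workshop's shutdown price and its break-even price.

Shutdown price = €6; break-even price = €102

Shutdown price = min AVC. AVC = 42 - 12Q + Q^2, with vertex at Q = 6 and minimum €6.
ATC = 800/Q + 42 - 12Q + Q^2. Setting dATC/dQ = −800/Q^2 − 12 + 2Q = 0 gives Q = 10 (since 2·10^3 − 12·10^2 = 800).
min ATC = 800/10 + 42 − 12·10 + 10^2 = €102. That is the break-even price.
For €6 ≤ P < €102 the firm produces at a loss; below €6 it shuts down.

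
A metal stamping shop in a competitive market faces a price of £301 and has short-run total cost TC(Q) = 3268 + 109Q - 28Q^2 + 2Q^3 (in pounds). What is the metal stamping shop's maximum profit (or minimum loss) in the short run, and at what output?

Profit = -£388 at Q = 12

AVC = 109 - 28Q + 2Q^2 has its minimum £11 at Q = 7; price £301 clears that bar, so the firm operates.
MC = 109 - 56Q + 6Q^2. Setting P = MC and taking the root on the rising branch gives Q* = 12.
TR = 301·12 = 3612. TC = 3268 + 732 = 4000. Profit = 3612 − 4000 = -£388.
By producing, the firm covers all variable cost plus £2880 of fixed cost; shutting down would lose the full £3268.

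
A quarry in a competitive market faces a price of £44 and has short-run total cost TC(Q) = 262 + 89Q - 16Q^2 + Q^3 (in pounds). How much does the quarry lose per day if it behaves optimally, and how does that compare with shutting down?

Profit = -£100 at Q = 9

AVC = 89 - 16Q + Q^2 has its minimum £25 at Q = 8; price £44 clears that bar, so the firm operates.
MC = 89 - 32Q + 3Q^2. Setting P = MC and taking the root on the rising branch gives Q* = 9.
TR = 44·9 = 396. TC = 262 + 234 = 496. Profit = 396 − 496 = -£100.
By producing, the firm covers all variable cost plus £162 of fixed cost; shutting down would lose the full £262.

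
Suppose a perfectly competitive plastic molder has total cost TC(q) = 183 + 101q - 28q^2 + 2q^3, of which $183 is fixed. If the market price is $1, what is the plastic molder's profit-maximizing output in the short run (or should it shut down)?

Strip out fixed cost: VC = 101q - 28q^2 + 2q^3. Then AVC = 101 - 28q + 2q^2 and MC = 101 - 56q + 6q^2.
The AVC parabola has its vertex at q = 28/4 = 7, where AVC = 101 - 28·7 + 2·7^2 = $3.
P = $1 lies below min AVC = $3; no output level covers variable cost.
The firm minimizes its loss by shutting down and losing only its fixed cost of $183.

Shut down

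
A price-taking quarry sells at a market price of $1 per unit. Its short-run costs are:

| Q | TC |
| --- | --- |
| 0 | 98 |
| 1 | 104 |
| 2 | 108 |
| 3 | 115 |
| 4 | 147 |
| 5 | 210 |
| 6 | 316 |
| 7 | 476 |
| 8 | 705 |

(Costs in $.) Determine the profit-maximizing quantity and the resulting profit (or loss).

Q = 0 (shut down); profit = -$98

Compute π = P·Q − TC at each output: Q=0: -98; Q=1: -103; Q=2: -106; Q=3: -112; Q=4: -143; Q=5: -205; Q=6: -310; Q=7: -469; Q=8: -697.
Profit is highest at Q = 0. Equivalently, the lowest AVC in the table is 10/2 ≈ $5 at Q = 2, and P = $1 falls below it — price never covers variable cost, so the firm shuts down and loses only its fixed cost.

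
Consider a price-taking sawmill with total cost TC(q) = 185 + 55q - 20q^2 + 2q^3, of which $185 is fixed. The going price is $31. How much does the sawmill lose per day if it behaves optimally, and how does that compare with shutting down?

AVC = 55 - 20q + 2q^2 has its minimum $5 at q = 5; price $31 clears that bar, so the firm operates.
MC = 55 - 40q + 6q^2. Setting P = MC and taking the root on the rising branch gives q* = 6.
TR = 31·6 = 186. TC = 185 + 42 = 227. Profit = 186 − 227 = -$41.
By producing, the firm covers all variable cost plus $144 of fixed cost; shutting down would lose the full $185.

Profit = -$41 at q = 6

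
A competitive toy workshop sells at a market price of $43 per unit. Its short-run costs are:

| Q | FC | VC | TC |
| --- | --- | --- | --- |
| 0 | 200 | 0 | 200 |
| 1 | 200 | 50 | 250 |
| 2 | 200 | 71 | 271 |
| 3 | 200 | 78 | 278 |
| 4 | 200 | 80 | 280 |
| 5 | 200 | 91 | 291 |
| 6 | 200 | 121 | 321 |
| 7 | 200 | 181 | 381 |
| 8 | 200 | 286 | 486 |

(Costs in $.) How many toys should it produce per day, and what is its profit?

Profit at each row (π = 43Q − TC): Q=0: -200; Q=1: -207; Q=2: -185; Q=3: -149; Q=4: -108; Q=5: -76; Q=6: -63; Q=7: -80; Q=8: -142.
Profit is maximized at Q = 6. AVC there is 121/6 = $20.17 ≤ P, so producing beats shutting down (which would give -$200).

Q = 6; profit = -$63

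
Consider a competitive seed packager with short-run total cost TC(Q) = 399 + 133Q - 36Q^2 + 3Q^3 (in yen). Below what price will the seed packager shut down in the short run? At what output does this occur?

¥25 per unit, at Q = 6

Short-run supply begins at min AVC. From VC = 133Q - 36Q^2 + 3Q^3, AVC = 133 - 36Q + 3Q^2.
At the minimum of AVC, MC = AVC. MC = 133 - 72Q + 9Q^2; setting MC = AVC gives 6Q^2 - 36Q = 0, so Q = 6. min AVC = 25.
The firm shuts down for any P below ¥25.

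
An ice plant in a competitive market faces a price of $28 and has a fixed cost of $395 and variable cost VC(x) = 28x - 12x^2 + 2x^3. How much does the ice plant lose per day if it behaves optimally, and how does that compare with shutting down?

AVC = 28 - 12x + 2x^2 has its minimum $10 at x = 3; price $28 clears that bar, so the firm operates.
MC = 28 - 24x + 6x^2. Setting P = MC and taking the root on the rising branch gives x* = 4.
TR = 28·4 = 112. TC = 395 + 48 = 443. Profit = 112 − 443 = -$331.
That loss of $331 beats the $395 the firm would lose by shutting down; producing recovers $64 of fixed cost.

Profit = -$331 at x = 4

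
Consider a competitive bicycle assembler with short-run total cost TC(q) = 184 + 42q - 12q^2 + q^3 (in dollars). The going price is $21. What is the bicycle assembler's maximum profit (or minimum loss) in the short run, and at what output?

Profit = -$86 at q = 7

AVC = 42 - 12q + q^2 has its minimum $6 at q = 6; price $21 clears that bar, so the firm operates.
MC = 42 - 24q + 3q^2. Setting P = MC and taking the root on the rising branch gives q* = 7.
TR = 21·7 = 147. TC = 184 + 49 = 233. Profit = 147 − 233 = -$86.
By producing, the firm covers all variable cost plus $98 of fixed cost; shutting down would lose the full $184.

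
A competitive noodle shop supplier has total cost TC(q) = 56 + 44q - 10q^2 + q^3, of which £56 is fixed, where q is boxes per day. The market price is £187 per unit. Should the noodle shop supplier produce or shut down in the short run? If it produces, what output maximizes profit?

Produce at q = 11

Strip out fixed cost: VC = 44q - 10q^2 + q^3. Then AVC = 44 - 10q + q^2 and MC = 44 - 20q + 3q^2.
The AVC parabola has its vertex at q = 10/2 = 5, where AVC = 44 - 10·5 + 5^2 = £19.
Because £187 ≥ £19, revenue can cover variable cost; the firm operates.
Solving P = MC: -143 - 20q + 3q^2 = 0 ⇒ q = -13/3 or 11. On the upward-sloping branch, q* = 11.
Check: AVC at q = 11 is £55 ≤ P, so revenue covers variable cost.
Profit = P·q − TC = 187·11 − 661 = £1396.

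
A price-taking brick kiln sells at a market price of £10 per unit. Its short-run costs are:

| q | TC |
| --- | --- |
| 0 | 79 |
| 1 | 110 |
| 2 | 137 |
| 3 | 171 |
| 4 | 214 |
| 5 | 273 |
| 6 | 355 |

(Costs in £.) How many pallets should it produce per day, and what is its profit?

q = 0 (shut down); profit = -£79

Tabulate TR − TC: q=0: -79; q=1: -100; q=2: -117; q=3: -141; q=4: -174; q=5: -223; q=6: -295.
Profit is highest at q = 0. Equivalently, the lowest AVC in the table is 58/2 ≈ £29 at q = 2, and P = £10 falls below it — price never covers variable cost, so the firm shuts down and loses only its fixed cost.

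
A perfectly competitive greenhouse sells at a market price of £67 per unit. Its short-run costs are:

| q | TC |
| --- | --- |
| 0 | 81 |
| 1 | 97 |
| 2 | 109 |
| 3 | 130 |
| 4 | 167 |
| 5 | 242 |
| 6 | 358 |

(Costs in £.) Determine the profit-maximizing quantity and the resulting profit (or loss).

q = 4; profit = £101

Tabulate TR − TC: q=0: -81; q=1: -30; q=2: 25; q=3: 71; q=4: 101; q=5: 93; q=6: 44.
Profit is maximized at q = 4. AVC there is 86/4 = £21.50 ≤ P, so producing beats shutting down (which would give -£81).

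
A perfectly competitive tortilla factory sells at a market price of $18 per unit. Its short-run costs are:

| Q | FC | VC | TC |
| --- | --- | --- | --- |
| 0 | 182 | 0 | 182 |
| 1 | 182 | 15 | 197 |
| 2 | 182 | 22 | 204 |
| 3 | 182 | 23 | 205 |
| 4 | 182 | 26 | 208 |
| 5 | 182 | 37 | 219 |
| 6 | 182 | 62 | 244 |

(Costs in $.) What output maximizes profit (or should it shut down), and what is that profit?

Compute π = P·Q − TC at each output: Q=0: -182; Q=1: -179; Q=2: -168; Q=3: -151; Q=4: -136; Q=5: -129; Q=6: -136.
Profit is maximized at Q = 5. AVC there is 37/5 = $7.40 ≤ P, so producing beats shutting down (which would give -$182).

Q = 5; profit = -$129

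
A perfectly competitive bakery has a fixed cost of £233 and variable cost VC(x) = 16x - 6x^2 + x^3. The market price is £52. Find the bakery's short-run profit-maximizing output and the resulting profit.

AVC = 16 - 6x + x^2 has its minimum £7 at x = 3; price £52 clears that bar, so the firm operates.
With MC = 16 - 12x + 3x^2, P = MC on the upward-sloping part at x* = 6.
TR = 52·6 = 312. TC = 233 + 96 = 329. Profit = 312 − 329 = -£17.
By producing, the firm covers all variable cost plus £216 of fixed cost; shutting down would lose the full £233.

Profit = -£17 at x = 6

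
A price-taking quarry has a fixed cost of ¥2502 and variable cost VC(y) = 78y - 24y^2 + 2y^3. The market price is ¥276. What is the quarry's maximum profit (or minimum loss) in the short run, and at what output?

Profit = -¥82 at y = 11

AVC = 78 - 24y + 2y^2; min AVC = ¥6 at y = 6. Since P = ¥276 ≥ min AVC, the firm produces.
With MC = 78 - 48y + 6y^2, P = MC on the upward-sloping part at y* = 11.
TR = 276·11 = 3036. TC = 2502 + 616 = 3118. Profit = 3036 − 3118 = -¥82.
By producing, the firm covers all variable cost plus ¥2420 of fixed cost; shutting down would lose the full ¥2502.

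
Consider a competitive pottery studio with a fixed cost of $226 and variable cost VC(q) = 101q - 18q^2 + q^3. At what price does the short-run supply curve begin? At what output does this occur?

The firm shuts down when price falls below the minimum of average variable cost. AVC = VC/q = 101 - 18q + q^2.
dAVC/dq = -18 + 2q = 0 gives q = 9. min AVC = 101 - 18·9 + 9^2 = 20.
So the shutdown price is $20.

$20 per unit, at q = 9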